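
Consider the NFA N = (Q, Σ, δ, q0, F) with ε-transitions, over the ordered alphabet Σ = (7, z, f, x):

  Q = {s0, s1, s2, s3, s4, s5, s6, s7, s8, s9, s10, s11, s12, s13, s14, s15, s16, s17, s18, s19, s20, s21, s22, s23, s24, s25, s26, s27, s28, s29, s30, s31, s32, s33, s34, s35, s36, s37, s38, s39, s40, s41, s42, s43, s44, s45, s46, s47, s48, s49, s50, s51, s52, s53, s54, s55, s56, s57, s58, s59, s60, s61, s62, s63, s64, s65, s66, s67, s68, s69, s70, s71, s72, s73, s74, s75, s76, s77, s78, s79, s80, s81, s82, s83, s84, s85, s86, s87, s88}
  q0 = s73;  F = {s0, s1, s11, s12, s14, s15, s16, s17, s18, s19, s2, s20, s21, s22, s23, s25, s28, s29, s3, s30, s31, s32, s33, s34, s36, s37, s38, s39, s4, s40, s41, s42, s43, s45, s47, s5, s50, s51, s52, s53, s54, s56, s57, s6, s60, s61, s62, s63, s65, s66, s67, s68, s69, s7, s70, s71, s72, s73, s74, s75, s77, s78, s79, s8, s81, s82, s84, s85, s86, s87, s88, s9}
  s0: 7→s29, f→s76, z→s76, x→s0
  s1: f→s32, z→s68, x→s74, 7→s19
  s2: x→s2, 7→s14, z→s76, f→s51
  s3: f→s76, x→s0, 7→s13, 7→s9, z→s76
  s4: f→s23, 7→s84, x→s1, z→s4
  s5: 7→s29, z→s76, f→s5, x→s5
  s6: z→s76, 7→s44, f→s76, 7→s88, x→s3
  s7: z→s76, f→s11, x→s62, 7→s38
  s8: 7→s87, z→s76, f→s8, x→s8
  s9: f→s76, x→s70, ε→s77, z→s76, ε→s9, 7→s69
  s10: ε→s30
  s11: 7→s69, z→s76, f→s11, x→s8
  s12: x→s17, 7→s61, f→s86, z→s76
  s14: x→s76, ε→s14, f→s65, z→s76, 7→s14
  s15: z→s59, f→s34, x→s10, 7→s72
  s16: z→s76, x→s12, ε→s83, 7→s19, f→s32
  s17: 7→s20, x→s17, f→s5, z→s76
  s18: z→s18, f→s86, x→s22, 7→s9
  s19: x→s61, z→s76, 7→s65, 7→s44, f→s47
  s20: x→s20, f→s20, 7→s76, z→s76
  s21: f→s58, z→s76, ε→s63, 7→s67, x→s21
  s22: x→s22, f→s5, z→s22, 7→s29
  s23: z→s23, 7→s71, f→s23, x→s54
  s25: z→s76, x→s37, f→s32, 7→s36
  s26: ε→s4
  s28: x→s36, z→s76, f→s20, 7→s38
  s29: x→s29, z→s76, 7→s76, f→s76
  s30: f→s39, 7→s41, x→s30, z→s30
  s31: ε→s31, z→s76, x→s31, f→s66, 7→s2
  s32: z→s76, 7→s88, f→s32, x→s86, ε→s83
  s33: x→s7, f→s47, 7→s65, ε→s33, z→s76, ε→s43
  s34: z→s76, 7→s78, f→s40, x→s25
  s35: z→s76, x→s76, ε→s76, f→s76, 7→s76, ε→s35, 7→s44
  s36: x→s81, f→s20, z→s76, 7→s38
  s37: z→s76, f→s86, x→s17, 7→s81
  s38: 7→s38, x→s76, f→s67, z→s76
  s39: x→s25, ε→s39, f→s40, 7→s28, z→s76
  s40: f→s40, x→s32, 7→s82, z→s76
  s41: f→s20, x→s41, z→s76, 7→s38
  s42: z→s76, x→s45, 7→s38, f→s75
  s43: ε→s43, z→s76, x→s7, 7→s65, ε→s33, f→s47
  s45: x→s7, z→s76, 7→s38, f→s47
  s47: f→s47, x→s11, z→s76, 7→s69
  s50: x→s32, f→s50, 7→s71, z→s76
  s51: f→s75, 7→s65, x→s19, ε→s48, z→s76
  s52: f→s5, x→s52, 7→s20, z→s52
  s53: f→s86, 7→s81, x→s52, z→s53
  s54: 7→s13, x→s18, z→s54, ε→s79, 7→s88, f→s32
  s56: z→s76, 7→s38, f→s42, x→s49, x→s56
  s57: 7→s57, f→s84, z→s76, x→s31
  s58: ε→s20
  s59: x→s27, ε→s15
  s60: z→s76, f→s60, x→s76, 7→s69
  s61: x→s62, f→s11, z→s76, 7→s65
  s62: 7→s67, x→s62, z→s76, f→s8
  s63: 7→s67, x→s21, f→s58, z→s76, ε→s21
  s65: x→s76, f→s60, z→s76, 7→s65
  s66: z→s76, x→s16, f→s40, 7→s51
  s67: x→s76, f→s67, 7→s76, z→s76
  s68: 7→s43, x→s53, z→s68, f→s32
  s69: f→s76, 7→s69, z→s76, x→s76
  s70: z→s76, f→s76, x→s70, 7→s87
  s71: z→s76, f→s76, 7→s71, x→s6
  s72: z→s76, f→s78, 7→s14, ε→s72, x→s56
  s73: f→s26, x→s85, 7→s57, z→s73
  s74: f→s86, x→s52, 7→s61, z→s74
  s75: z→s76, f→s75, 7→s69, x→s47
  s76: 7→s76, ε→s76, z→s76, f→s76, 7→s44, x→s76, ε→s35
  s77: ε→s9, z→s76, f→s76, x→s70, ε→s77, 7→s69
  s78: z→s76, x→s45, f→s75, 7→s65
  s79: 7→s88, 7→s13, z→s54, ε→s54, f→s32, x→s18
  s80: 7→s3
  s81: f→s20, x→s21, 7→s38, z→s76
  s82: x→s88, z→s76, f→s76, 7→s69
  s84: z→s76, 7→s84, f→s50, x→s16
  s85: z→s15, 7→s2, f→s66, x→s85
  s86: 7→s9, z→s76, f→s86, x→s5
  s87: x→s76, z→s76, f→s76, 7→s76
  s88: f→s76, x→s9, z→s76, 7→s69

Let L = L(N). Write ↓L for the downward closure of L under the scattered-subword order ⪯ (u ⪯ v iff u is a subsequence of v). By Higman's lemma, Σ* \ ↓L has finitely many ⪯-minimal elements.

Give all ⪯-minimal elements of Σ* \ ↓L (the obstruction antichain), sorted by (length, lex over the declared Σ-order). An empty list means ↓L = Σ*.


|Q|=89, |F|=72, |δ|=333 (27 ε).
min D↑ (69 st, q0=0, F={4}): 0:7→1,z→0,f→2,x→3 1:7→1,z→4,f→5,x→6 2:7→5,z→2,f→7,x→8 3:7→9,z→10,f→11,x→3 4:7→4,z→4,f→4,x→4 5:7→5,z→4,f→12,x→13 6:7→9,z→4,f→11,x→6 7:7→14,z→7,f→7,x→15 8:7→16,z→17,f→18,x→19 9:7→20,z→4,f→21,x→9 10:7→22,z→10,f→23,x→24 11:7→21,z→4,f→25,x→13 12:7→14,z→4,f→12,x→18 13:7→16,z→4,f→18,x→26 14:7→14,z→4,f→4,x→27 15:7→28,z→15,f→18,x→29 16:7→30,z→4,f→31,x→32 17:7→33,z→17,f→18,x→34 18:7→28,z→4,f→18,x→35 19:7→32,z→19,f→35,x→36 20:7→20,z→4,f→30,x→4 21:7→30,z→4,f→37,x→16 22:7→20,z→4,f→38,x→39 23:7→38,z→4,f→25,x→40 24:7→41,z→24,f→42,x→24 25:7→43,z→4,f→25,x→18 26:7→32,z→4,f→35,x→44 27:7→28,z→4,f→4,x→45 28:7→46,z→4,f→4,x→47 29:7→47,z→29,f→35,x→48 30:7→30,z→4,f→49,x→4 31:7→46,z→4,f→31,x→50 32:7→30,z→4,f→50,x→51 33:7→30,z→4,f→31,x→52 34:7→53,z→34,f→35,x→36 35:7→47,z→4,f→35,x→54 36:7→55,z→36,f→54,x→36 37:7→46,z→4,f→37,x→31 38:7→30,z→4,f→37,x→56 39:7→57,z→4,f→58,x→39 40:7→59,z→4,f→18,x→60 41:7→57,z→4,f→55,x→41 42:7→61,z→4,f→25,x→40 43:7→46,z→4,f→4,x→28 44:7→55,z→4,f→54,x→44 45:7→47,z→4,f→4,x→62 46:7→46,z→4,f→4,x→4 47:7→46,z→4,f→4,x→63 48:7→64,z→48,f→54,x→48 49:7→46,z→4,f→49,x→4 50:7→46,z→4,f→50,x→65 51:7→66,z→4,f→65,x→51 52:7→57,z→4,f→50,x→51 53:7→57,z→4,f→55,x→67 54:7→64,z→4,f→54,x→54 55:7→4,z→4,f→55,x→55 56:7→57,z→4,f→31,x→52 57:7→57,z→4,f→66,x→4 58:7→57,z→4,f→37,x→56 59:7→57,z→4,f→55,x→53 60:7→53,z→4,f→35,x→44 61:7→57,z→4,f→55,x→59 62:7→64,z→4,f→4,x→62 63:7→68,z→4,f→4,x→63 64:7→4,z→4,f→4,x→64 65:7→68,z→4,f→65,x→65 66:7→4,z→4,f→66,x→4 67:7→66,z→4,f→55,x→67 68:7→4,z→4,f→4,x→4.
'7z': run [84, 61, 3] end={s35,s44,s76} — reject; 2/2 single-dels accept.
'xfz': run [84, 76, 48, 3] end={s35,s44,s76} rej; 3/3 deletions ∈↓L.
'ff7f': run [84, 69, 35, 16, 3] end={s35,s44,s76} ∉↓L; 4/4 deletions ∈↓L.
'x77x': N↓-sim [84, 76, 44, 10, 3] end={s35,s44,s76} rej; 4/4 del acc.
'fxxx77': N↓-sim [84, 69, 52, 36, 18, 7, 3] end={s35,s44,s76} rej; 6/6 del acc.
'xzx7f7': run [84, 76, 63, 47, 21, 6, 3] end={s35,s44,s76} ∉↓L; 6/6 deletions ∈↓L.
6 words, ⪯-incomp.

Antichain: [7z, xfz, ff7f, x77x, fxxx77, xzx7f7].


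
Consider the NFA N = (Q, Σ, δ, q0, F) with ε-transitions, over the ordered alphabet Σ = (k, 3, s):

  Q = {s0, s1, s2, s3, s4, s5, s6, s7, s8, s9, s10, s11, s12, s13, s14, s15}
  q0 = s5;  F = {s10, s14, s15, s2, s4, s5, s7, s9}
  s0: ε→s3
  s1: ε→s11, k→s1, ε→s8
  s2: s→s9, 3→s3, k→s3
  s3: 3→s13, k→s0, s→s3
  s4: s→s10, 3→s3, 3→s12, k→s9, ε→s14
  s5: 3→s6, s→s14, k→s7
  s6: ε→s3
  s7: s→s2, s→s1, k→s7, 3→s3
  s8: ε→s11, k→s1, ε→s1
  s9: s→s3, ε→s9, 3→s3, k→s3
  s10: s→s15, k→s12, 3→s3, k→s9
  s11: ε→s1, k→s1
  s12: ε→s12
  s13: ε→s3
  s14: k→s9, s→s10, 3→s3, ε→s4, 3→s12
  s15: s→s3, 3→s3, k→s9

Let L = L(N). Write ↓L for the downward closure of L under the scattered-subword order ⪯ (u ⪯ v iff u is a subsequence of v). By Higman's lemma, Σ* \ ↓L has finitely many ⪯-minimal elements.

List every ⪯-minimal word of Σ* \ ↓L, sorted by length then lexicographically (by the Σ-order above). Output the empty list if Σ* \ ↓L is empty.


|Q|=16, |F|=8, |δ|=46 (12 ε).
min D↑ (8 st, q0=0, F={2}): 0:k→1,3→2,s→3 1:k→1,3→2,s→4 2:k→2,3→2,s→2 3:k→5,3→2,s→6 4:k→2,3→2,s→5 5:k→2,3→2,s→2 6:k→5,3→2,s→7 7:k→5,3→2,s→2 [Hopcroft].
'3': run [16, 5] end={s0,s12,s13,s3,s6} rej; 1/1 single-dels accept.
'ksk': run [16, 10, 8, 6] end={s0,s1,s11,s13,s3,s8} — reject; 3/3 deletions ∈↓L.
'skk': |S_i|=[16, 13, 8, 6] end={s0,s1,s11,s13,s3,s8} rej; 3/3 single-dels accept.
'sks': N↓-sim [16, 13, 8, 3] end={s0,s13,s3} ∉↓L; 3/3 deletions ∈↓L.
'ksss': N↓-sim [16, 10, 8, 4, 3] end={s0,s13,s3} ∉↓L; 4/4 del acc.
'ssss': N↓-sim [16, 13, 7, 5, 3] end={s0,s13,s3} rej; 4/4 single-dels accept.
6 obstructions.

A = [3, ksk, skk, sks, ksss, ssss].


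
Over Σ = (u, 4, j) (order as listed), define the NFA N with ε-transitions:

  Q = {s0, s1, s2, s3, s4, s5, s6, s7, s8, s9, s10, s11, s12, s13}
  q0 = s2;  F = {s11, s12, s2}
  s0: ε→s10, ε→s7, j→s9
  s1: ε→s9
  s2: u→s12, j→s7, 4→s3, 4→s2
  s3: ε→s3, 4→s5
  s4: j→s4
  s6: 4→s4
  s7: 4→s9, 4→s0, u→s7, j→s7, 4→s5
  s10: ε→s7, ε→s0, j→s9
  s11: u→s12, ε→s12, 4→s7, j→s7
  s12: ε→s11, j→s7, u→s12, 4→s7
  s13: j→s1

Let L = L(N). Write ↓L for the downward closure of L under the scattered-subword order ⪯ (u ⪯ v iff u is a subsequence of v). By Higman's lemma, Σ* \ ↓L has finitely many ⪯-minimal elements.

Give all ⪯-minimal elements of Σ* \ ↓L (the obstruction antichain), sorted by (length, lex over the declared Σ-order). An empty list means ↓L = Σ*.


|Q|=14, |F|=3, |δ|=29 (8 ε).
min D↑ (3 st, q0=0, F={2}): 0:u→1,4→0,j→2 1:u→1,4→2,j→2 2:u→2,4→2,j→2 (ε-aug+det+¬).
'j': N↓-sim [9, 5] end={s0,s10,s5,s7,s9} — reject; 1/1 del acc.
'u4': |S_i|=[9, 7, 5] end={s0,s10,s5,s7,s9} rej; 2/2 del acc.
2 minimals (antichain).

A = [j, u4].


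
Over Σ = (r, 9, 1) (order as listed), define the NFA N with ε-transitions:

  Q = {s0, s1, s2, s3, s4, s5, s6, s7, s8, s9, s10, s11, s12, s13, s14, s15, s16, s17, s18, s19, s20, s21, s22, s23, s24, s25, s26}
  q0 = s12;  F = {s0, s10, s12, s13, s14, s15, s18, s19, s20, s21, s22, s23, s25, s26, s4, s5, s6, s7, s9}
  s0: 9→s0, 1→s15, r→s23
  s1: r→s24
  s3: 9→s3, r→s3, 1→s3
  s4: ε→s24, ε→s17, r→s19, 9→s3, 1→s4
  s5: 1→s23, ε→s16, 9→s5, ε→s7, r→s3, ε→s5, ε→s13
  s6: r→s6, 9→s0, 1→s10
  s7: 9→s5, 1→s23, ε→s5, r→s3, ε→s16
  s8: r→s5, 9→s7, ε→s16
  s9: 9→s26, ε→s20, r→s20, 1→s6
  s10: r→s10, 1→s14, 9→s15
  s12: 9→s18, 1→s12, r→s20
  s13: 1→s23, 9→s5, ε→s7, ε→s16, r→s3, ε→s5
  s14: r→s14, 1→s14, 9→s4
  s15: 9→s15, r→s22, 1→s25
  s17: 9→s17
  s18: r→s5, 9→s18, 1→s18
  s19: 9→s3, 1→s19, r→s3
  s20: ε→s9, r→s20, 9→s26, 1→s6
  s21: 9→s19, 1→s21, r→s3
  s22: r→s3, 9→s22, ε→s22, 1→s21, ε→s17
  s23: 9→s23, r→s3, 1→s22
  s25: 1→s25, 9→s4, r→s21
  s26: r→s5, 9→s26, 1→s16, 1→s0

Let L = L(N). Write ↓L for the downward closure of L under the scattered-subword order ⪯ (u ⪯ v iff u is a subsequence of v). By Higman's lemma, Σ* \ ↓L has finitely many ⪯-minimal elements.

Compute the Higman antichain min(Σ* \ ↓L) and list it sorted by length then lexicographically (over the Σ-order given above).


min(Σ*\↓L) = [9rr, r11199].

|Q|=27, |F|=19, |δ|=81 (16 ε).
min D↑ (17 st, q0=0, F={8}): 0:r→1,9→2,1→0 1:r→1,9→3,1→4 2:r→5,9→2,1→2 3:r→5,9→3,1→6 4:r→4,9→6,1→7 5:r→8,9→5,1→9 6:r→9,9→6,1→10 7:r→7,9→10,1→11 8:r→8,9→8,1→8 9:r→8,9→9,1→12 10:r→12,9→10,1→13 11:r→11,9→14,1→11 12:r→8,9→12,1→15 13:r→15,9→14,1→13 14:r→16,9→8,1→14 15:r→8,9→16,1→15 16:r→8,9→8,1→16.
'9rr': N↓-sim [23, 17, 10, 1] end={s3} — reject; 3/3 deletions ∈↓L.
'r11199': N↓-sim [23, 21, 15, 11, 8, 5, 2] end={s17,s3} ∉↓L; 6/6 deletions ∈↓L.
2 minimals (antichain).


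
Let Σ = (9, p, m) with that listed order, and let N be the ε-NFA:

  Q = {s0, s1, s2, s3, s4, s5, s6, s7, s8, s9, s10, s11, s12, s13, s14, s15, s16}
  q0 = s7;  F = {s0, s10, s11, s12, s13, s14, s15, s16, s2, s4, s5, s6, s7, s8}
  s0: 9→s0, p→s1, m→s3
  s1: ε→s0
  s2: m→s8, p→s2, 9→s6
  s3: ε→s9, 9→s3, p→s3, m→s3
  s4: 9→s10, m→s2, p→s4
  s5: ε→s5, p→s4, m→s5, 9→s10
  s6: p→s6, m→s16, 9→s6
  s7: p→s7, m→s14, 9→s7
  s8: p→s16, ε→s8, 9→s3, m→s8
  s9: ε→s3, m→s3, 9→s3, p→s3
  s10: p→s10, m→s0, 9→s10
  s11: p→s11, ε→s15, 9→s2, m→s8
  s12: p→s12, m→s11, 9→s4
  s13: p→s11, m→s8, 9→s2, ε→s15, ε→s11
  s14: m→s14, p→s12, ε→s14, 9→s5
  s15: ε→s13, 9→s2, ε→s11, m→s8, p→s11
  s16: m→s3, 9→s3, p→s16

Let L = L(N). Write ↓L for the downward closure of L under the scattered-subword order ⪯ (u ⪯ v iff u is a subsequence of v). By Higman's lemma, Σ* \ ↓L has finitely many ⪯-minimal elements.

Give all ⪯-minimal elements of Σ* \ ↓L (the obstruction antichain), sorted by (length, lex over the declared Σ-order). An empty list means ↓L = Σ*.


A = [m99mm, mpmm9, mpmmpm].

|Q|=17, |F|=14, |δ|=59 (11 ε).
min D↑ (13 st, q0=0, F={10}): 0:9→0,p→0,m→1 1:9→2,p→3,m→1 2:9→4,p→5,m→2 3:9→5,p→3,m→6 4:9→4,p→4,m→7 5:9→4,p→5,m→8 6:9→8,p→6,m→9 7:9→7,p→7,m→10 8:9→11,p→8,m→9 9:9→10,p→12,m→9 10:9→10,p→10,m→10 11:9→11,p→11,m→12 12:9→10,p→12,m→10 [Hopcroft].
'm99mm': run [17, 16, 11, 7, 5, 2] end={s3,s9} — reject; 5/5 single-dels accept.
'mpmm9': run [17, 16, 14, 11, 4, 2] end={s3,s9} — reject; 5/5 deletions ∈↓L.
'mpmmpm': run [17, 16, 14, 11, 4, 3, 2] end={s3,s9} ∉↓L; 6/6 deletions ∈↓L.
3 words, ⪯-incomp.


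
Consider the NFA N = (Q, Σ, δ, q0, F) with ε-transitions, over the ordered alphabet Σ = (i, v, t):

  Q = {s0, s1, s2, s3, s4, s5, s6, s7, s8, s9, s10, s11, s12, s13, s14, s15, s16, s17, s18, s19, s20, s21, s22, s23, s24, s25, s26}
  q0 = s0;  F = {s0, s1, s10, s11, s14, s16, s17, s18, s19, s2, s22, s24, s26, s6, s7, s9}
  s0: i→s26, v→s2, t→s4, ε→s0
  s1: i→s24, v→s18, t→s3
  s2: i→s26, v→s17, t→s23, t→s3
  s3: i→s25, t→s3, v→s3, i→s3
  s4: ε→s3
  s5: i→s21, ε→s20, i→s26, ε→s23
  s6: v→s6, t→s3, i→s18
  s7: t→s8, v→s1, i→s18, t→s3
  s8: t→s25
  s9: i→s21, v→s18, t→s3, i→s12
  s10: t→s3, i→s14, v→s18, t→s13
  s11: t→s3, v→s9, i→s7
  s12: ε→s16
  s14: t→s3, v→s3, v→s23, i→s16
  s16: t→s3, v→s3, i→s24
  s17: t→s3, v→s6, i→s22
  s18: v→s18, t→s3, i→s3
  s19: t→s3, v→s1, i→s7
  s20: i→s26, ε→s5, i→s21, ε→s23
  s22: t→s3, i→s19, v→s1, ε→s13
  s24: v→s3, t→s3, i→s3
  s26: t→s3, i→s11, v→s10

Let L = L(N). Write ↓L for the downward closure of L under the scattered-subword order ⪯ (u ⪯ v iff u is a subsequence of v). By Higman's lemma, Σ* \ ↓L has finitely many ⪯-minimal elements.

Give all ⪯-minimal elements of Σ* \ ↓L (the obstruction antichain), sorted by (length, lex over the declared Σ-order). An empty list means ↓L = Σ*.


Antichain: [t, iviv, ivvi, iiiii, vvvii].

|Q|=27, |F|=16, |δ|=70 (8 ε).
min D↑ (17 st, q0=0, F={3}): 0:i→1,v→2,t→3 1:i→4,v→5,t→3 2:i→1,v→6,t→3 3:i→3,v→3,t→3 4:i→7,v→8,t→3 5:i→9,v→10,t→3 6:i→11,v→12,t→3 7:i→10,v→13,t→3 8:i→14,v→10,t→3 9:i→14,v→3,t→3 10:i→3,v→10,t→3 11:i→15,v→13,t→3 12:i→10,v→12,t→3 13:i→16,v→10,t→3 14:i→16,v→3,t→3 15:i→7,v→13,t→3 16:i→3,v→3,t→3 [Hopcroft].
't': N↓-sim [24, 6] end={s13,s23,s25,s3,s4,s8} ∉↓L; 1/1 single-dels accept.
'iviv': |S_i|=[24, 19, 13, 8, 3] end={s23,s25,s3} — reject; 4/4 single-dels accept.
'ivvi': N↓-sim [24, 19, 13, 4, 2] end={s25,s3} rej; 4/4 del acc.
'iiiii': |S_i|=[24, 19, 15, 10, 4, 2] end={s25,s3} — reject; 5/5 deletions ∈↓L.
'vvvii': |S_i|=[24, 22, 19, 7, 4, 2] end={s25,s3} — reject; 5/5 single-dels accept.
5 words, ⪯-incomp.


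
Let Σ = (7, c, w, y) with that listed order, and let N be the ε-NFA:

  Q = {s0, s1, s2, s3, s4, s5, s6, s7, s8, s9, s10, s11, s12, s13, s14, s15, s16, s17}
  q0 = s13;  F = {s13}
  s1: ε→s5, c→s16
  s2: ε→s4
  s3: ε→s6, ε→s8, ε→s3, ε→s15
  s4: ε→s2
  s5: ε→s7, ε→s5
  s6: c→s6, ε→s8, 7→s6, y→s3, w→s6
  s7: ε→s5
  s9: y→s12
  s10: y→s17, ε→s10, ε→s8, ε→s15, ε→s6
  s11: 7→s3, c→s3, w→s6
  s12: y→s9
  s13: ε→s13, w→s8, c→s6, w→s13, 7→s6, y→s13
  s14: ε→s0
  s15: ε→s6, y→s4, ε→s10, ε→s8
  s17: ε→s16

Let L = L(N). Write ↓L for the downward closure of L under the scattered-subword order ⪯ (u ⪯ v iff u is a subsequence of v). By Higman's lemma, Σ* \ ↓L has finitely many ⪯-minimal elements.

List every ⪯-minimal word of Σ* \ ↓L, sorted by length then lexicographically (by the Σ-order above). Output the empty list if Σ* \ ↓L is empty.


A = [7, c].

|Q|=18, |F|=1, |δ|=38 (21 ε).
min D↑ (2 st, q0=0, F={1}): 0:7→1,c→1,w→0,y→0 1:7→1,c→1,w→1,y→1.
'7': run [10, 9] end={s10,s15,s16,s17,s2,s3,s4,s6,s8} — reject; 1/1 del acc.
'c': N↓-sim [10, 9] end={s10,s15,s16,s17,s2,s3,s4,s6,s8} — reject; 1/1 deletions ∈↓L.
2 minimals (antichain).


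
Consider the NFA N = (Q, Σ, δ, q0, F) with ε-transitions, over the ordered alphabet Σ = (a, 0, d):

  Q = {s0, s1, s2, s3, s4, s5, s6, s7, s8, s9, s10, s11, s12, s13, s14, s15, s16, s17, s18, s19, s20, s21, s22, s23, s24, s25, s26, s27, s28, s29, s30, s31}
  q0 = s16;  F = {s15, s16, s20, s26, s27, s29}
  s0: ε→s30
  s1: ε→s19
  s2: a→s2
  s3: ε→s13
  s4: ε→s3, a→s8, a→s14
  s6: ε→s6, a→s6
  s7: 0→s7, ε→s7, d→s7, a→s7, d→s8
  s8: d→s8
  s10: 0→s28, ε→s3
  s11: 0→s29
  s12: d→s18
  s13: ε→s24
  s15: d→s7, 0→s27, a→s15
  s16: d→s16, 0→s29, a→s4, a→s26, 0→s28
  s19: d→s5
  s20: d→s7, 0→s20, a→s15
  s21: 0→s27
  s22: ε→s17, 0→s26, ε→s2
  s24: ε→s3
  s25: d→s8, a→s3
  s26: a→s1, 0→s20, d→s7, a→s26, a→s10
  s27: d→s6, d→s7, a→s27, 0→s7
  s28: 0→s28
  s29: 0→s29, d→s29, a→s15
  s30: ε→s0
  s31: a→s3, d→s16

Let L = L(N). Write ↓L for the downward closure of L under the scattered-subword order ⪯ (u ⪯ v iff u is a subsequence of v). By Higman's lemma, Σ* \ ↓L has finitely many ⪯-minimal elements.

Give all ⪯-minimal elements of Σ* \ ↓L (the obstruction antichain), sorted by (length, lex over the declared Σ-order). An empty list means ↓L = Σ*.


min(Σ*\↓L) = [ad, 0a00].

|Q|=32, |F|=6, |δ|=55 (12 ε).
min D↑ (7 st, q0=0, F={4}): 0:a→1,0→2,d→0 1:a→1,0→3,d→4 2:a→5,0→2,d→2 3:a→5,0→3,d→4 4:a→4,0→4,d→4 5:a→5,0→6,d→4 6:a→6,0→4,d→4.
'ad': |S_i|=[19, 17, 4] end={s5,s6,s7,s8} — reject; 2/2 deletions ∈↓L.
'0a00': run [19, 8, 5, 4, 2] end={s7,s8} rej; 4/4 deletions ∈↓L.
2 words, ⪯-incomp.


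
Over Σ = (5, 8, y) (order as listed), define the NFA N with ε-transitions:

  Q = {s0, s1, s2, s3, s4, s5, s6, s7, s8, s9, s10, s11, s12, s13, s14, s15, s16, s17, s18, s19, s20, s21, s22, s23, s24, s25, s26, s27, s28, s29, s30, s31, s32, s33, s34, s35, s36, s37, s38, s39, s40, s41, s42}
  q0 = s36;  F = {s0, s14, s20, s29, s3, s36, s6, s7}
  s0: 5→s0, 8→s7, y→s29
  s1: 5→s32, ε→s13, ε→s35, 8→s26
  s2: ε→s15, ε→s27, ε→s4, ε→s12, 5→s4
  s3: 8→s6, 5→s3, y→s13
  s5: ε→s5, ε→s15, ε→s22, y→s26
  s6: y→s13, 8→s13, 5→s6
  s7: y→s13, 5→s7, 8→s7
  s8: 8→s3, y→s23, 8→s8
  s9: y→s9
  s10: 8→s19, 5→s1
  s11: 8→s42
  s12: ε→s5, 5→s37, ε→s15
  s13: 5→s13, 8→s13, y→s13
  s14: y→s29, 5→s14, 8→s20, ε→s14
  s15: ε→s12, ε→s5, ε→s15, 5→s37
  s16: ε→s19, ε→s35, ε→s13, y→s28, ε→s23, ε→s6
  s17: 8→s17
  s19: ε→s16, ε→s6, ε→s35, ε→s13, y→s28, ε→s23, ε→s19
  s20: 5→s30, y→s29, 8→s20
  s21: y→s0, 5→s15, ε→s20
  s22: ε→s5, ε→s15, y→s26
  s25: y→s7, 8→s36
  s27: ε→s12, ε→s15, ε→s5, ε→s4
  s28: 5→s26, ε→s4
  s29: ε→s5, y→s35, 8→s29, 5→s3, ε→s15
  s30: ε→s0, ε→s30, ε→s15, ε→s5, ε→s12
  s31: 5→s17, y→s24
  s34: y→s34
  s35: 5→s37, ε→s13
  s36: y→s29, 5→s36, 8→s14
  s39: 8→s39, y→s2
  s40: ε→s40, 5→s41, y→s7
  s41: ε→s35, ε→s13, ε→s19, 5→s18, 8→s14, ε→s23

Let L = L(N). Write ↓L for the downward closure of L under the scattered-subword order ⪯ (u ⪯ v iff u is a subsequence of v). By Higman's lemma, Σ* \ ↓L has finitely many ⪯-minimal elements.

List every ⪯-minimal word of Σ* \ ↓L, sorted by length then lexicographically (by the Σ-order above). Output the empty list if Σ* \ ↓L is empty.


min(Σ*\↓L) = [yy, y588, 8858y].

|Q|=43, |F|=8, |δ|=106 (47 ε).
min D↑ (9 st, q0=0, F={5}): 0:5→0,8→1,y→2 1:5→1,8→3,y→2 2:5→4,8→2,y→5 3:5→6,8→3,y→2 4:5→4,8→7,y→5 5:5→5,8→5,y→5 6:5→6,8→8,y→2 7:5→7,8→5,y→5 8:5→8,8→8,y→5.
'yy': run [17, 11, 4] end={s13,s26,s35,s37} rej; 2/2 deletions ∈↓L.
'y588': N↓-sim [17, 11, 4, 2, 1] end={s13} ∉↓L; 4/4 del acc.
'8858y': run [17, 16, 15, 14, 12, 4] end={s13,s26,s35,s37} ∉↓L; 5/5 del acc.
3 minimals (antichain).


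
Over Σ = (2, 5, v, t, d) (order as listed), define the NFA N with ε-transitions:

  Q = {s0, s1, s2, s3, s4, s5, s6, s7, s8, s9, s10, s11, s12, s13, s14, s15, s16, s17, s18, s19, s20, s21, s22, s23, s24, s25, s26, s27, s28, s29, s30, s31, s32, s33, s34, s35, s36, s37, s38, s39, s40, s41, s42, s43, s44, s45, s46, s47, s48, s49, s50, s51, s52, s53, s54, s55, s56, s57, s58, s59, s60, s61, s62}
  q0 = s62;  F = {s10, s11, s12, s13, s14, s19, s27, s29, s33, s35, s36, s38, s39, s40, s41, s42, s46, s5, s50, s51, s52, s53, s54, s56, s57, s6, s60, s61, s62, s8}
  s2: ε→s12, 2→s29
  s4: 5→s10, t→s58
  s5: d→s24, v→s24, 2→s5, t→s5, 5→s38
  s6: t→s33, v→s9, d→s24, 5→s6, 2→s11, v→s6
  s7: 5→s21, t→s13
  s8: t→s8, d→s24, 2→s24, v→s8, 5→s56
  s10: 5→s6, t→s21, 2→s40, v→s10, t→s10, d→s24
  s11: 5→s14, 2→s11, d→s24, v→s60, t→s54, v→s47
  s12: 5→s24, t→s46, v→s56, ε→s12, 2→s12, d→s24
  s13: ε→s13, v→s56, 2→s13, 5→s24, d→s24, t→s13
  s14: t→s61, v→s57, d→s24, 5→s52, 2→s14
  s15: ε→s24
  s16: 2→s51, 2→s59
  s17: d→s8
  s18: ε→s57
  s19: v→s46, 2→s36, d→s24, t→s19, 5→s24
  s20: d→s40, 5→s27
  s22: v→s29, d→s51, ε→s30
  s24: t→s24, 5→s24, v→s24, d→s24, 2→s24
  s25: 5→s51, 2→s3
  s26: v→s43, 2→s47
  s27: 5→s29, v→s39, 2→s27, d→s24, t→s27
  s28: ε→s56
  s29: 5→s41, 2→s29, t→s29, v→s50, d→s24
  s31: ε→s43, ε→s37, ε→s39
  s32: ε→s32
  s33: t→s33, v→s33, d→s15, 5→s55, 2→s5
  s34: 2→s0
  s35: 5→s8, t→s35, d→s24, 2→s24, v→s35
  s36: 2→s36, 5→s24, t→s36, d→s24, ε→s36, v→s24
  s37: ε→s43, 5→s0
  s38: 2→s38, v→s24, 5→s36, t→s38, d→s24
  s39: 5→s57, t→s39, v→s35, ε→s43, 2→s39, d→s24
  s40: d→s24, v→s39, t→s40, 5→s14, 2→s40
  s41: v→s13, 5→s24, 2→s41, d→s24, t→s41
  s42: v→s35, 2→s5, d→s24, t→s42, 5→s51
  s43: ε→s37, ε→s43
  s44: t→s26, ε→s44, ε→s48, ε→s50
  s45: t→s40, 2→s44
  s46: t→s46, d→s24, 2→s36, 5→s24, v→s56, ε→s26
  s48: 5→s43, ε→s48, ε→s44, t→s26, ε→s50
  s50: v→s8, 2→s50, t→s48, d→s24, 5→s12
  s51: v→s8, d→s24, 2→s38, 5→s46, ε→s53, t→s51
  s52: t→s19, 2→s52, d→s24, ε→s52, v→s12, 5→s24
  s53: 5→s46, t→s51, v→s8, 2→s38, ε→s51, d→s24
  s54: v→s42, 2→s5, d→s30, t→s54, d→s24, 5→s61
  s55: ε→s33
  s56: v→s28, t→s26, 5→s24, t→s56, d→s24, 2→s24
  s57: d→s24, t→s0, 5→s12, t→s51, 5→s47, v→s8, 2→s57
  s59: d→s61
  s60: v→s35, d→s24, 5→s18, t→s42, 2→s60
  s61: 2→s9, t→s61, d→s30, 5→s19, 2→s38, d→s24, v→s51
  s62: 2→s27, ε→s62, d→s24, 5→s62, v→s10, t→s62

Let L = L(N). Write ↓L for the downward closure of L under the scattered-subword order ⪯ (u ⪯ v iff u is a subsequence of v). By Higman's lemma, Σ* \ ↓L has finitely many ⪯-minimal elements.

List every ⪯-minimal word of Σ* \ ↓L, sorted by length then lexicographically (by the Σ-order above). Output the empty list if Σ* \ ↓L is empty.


|Q|=63, |F|=30, |δ|=216 (28 ε).
min D↑ (30 st, q0=0, F={3}): 0:2→1,5→0,v→2,t→0,d→3 1:2→1,5→4,v→5,t→1,d→3 2:2→6,5→7,v→2,t→2,d→3 3:2→3,5→3,v→3,t→3,d→3 4:2→4,5→8,v→9,t→4,d→3 5:2→5,5→10,v→11,t→5,d→3 6:2→6,5→12,v→5,t→6,d→3 7:2→13,5→7,v→7,t→14,d→3 8:2→8,5→3,v→15,t→8,d→3 9:2→9,5→16,v→17,t→9,d→3 10:2→10,5→16,v→17,t→18,d→3 11:2→3,5→17,v→11,t→11,d→3 12:2→12,5→19,v→10,t→20,d→3 13:2→13,5→12,v→21,t→22,d→3 14:2→23,5→14,v→14,t→14,d→3 15:2→15,5→3,v→24,t→15,d→3 16:2→16,5→3,v→24,t→25,d→3 17:2→3,5→24,v→17,t→17,d→3 18:2→26,5→25,v→17,t→18,d→3 19:2→19,5→3,v→16,t→27,d→3 20:2→26,5→27,v→18,t→20,d→3 21:2→21,5→10,v→11,t→28,d→3 22:2→23,5→20,v→28,t→22,d→3 23:2→23,5→26,v→3,t→23,d→3 24:2→3,5→3,v→24,t→24,d→3 25:2→29,5→3,v→24,t→25,d→3 26:2→26,5→29,v→3,t→26,d→3 27:2→29,5→3,v→25,t→27,d→3 28:2→23,5→18,v→11,t→28,d→3 29:2→29,5→3,v→3,t→29,d→3.
'd': N↓-sim [45, 3] end={s15,s24,s30} rej; 1/1 del acc.
'2555': |S_i|=[45, 38, 29, 15, 2] end={s0,s24} rej; 4/4 deletions ∈↓L.
'2vv2': N↓-sim [45, 38, 26, 10, 2] end={s24,s47} ∉↓L; 4/4 del acc.
'v5t2v': N↓-sim [45, 41, 33, 25, 6, 1] end={s24} ∉↓L; 5/5 single-dels accept.
4 words, ⪯-incomp.

min(Σ*\↓L) = [d, 2555, 2vv2, v5t2v].


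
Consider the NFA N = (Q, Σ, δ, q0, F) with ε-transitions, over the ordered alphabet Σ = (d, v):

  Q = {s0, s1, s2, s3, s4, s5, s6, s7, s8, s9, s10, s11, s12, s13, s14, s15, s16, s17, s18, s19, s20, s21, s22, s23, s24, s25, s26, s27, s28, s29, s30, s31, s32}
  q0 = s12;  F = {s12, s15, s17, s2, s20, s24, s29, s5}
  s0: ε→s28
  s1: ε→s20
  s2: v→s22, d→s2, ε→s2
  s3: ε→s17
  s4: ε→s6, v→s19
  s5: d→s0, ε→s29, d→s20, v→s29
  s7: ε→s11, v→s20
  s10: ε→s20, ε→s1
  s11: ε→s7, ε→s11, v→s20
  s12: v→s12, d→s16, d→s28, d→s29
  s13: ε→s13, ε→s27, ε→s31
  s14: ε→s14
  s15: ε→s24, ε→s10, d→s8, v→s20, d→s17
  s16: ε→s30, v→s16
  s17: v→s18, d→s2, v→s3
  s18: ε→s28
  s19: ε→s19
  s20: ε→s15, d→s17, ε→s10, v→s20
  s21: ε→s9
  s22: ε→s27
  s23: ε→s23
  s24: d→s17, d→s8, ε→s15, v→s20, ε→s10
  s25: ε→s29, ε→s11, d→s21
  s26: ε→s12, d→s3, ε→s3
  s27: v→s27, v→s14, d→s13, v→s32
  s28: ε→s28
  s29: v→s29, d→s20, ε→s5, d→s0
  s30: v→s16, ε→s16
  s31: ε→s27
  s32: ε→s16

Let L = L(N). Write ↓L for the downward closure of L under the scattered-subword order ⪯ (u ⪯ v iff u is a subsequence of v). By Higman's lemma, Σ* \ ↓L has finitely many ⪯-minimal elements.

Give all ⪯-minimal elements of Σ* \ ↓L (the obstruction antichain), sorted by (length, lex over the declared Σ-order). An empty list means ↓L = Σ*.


|Q|=33, |F|=8, |δ|=70 (36 ε).
min D↑ (6 st, q0=0, F={5}): 0:d→1,v→0 1:d→2,v→1 2:d→3,v→2 3:d→4,v→3 4:d→4,v→5 5:d→5,v→5.
'ddddv': |S_i|=[23, 22, 20, 14, 9, 8] end={s13,s14,s16,s22,s27,s30,s31,s32} ∉↓L; 5/5 del acc.
1 obstructions.

A = [ddddv].


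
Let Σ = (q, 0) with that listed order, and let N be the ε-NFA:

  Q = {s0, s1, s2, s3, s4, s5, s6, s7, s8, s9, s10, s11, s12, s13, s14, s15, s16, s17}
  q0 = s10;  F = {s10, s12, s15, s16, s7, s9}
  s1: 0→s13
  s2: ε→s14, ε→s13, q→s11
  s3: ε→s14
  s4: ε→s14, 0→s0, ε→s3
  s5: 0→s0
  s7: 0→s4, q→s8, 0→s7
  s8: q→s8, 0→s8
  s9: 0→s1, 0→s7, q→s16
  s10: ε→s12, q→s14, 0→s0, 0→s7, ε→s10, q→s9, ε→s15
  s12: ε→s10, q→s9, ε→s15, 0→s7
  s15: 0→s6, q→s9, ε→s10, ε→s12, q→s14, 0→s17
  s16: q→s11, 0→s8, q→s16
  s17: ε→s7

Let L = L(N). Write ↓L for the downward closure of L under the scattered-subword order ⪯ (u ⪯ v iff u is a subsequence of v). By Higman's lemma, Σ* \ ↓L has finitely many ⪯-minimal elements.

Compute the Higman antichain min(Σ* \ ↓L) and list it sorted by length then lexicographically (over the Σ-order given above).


min(Σ*\↓L) = [0q, qq0].

|Q|=18, |F|=6, |δ|=38 (13 ε).
min D↑ (5 st, q0=0, F={4}): 0:q→1,0→2 1:q→3,0→2 2:q→4,0→2 3:q→3,0→4 4:q→4,0→4.
'0q': N↓-sim [16, 10, 1] end={s8} ∉↓L; 2/2 del acc.
'qq0': |S_i|=[16, 11, 3, 1] end={s8} ∉↓L; 3/3 deletions ∈↓L.
2 minimals (antichain).


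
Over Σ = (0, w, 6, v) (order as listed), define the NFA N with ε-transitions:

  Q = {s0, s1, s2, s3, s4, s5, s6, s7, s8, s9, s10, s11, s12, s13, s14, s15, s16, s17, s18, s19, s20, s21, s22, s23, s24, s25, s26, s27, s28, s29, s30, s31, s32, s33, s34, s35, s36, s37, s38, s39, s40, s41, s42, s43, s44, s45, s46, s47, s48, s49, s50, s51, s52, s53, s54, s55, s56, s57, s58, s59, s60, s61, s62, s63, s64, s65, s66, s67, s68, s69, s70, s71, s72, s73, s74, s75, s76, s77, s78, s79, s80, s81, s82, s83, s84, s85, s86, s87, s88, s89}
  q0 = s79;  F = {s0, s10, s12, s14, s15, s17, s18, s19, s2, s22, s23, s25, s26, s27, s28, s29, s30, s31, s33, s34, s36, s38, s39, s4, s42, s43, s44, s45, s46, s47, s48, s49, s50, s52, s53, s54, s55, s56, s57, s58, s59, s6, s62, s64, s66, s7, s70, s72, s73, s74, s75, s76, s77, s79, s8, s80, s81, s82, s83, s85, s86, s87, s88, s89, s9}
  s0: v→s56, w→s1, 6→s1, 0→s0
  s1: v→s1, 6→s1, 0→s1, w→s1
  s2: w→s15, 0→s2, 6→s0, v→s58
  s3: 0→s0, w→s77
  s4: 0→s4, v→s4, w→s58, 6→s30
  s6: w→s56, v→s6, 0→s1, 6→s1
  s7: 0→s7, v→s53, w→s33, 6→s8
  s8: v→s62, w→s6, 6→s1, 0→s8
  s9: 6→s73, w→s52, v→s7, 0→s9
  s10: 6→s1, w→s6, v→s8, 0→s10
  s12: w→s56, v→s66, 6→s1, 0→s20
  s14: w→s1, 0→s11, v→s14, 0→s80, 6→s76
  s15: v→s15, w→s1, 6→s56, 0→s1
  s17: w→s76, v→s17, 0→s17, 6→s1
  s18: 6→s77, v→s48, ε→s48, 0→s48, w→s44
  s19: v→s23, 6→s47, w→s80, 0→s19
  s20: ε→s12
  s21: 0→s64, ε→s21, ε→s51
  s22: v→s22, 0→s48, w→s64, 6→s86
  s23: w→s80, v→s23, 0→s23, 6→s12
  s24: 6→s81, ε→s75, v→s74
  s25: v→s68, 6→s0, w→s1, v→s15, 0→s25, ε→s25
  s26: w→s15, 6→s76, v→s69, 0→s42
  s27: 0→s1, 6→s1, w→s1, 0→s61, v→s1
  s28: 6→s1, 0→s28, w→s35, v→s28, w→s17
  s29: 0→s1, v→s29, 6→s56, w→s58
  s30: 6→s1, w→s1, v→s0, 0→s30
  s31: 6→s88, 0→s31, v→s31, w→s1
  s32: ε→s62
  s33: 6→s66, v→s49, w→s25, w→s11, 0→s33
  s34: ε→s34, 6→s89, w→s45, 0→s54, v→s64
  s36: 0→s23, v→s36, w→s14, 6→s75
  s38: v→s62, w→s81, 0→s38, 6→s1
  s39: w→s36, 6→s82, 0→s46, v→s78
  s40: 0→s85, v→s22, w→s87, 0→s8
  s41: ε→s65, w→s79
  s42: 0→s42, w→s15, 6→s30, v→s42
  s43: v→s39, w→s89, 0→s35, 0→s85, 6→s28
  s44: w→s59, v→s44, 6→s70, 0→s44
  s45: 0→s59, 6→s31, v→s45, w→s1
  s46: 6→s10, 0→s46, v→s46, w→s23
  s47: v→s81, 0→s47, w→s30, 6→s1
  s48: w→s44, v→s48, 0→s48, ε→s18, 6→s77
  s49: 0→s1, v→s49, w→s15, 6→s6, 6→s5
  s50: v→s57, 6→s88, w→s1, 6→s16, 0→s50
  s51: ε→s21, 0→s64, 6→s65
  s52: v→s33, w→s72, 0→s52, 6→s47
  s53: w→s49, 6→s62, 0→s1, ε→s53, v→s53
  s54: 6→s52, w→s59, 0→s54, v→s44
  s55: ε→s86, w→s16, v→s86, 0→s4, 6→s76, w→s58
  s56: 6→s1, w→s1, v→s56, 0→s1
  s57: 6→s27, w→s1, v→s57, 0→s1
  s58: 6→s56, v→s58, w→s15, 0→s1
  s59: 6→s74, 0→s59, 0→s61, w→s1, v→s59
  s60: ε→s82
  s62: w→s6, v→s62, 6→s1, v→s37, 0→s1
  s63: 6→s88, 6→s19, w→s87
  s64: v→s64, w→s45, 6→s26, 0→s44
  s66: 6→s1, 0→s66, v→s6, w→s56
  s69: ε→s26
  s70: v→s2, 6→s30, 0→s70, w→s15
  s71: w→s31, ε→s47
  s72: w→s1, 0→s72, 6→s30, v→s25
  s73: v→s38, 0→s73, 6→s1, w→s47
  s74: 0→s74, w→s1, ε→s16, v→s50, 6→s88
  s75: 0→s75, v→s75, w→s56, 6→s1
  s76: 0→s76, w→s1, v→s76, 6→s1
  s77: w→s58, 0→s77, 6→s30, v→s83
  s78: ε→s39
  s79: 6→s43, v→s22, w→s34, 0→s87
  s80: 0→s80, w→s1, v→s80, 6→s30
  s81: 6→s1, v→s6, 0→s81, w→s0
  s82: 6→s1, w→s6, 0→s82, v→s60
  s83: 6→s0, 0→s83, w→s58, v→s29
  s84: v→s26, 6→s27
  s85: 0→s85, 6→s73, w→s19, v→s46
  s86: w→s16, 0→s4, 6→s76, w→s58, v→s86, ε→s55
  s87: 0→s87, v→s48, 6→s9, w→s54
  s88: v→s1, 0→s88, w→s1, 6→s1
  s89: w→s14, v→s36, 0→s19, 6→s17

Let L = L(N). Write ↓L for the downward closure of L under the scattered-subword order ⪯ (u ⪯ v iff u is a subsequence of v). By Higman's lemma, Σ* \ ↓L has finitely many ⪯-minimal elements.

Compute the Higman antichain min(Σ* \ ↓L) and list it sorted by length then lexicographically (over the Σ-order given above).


|Q|=90, |F|=65, |δ|=313 (19 ε).
min D↑ (64 st, q0=0, F={21}): 0:0→1,w→2,6→3,v→4 1:0→1,w→5,6→6,v→7 2:0→5,w→8,6→9,v→10 3:0→11,w→9,6→12,v→13 4:0→7,w→10,6→14,v→4 5:0→5,w→15,6→16,v→17 6:0→6,w→16,6→18,v→19 7:0→7,w→17,6→20,v→7 8:0→15,w→21,6→22,v→8 9:0→23,w→24,6→25,v→26 10:0→17,w→8,6→27,v→10 11:0→11,w→23,6→18,v→28 12:0→12,w→25,6→21,v→12 13:0→28,w→26,6→29,v→13 14:0→30,w→31,6→32,v→14 15:0→15,w→21,6→33,v→15 16:0→16,w→34,6→35,v→36 17:0→17,w→15,6→37,v→17 18:0→18,w→35,6→21,v→38 19:0→19,w→36,6→39,v→40 20:0→20,w→31,6→41,v→42 21:0→21,w→21,6→21,v→21 22:0→22,w→21,6→43,v→22 23:0→23,w→44,6→35,v→45 24:0→44,w→21,6→32,v→24 25:0→25,w→32,6→21,v→25 26:0→45,w→24,6→46,v→26 27:0→47,w→48,6→32,v→27 28:0→28,w→45,6→49,v→28 29:0→29,w→50,6→21,v→29 30:0→30,w→31,6→41,v→30 31:0→21,w→48,6→51,v→31 32:0→32,w→21,6→21,v→32 33:0→33,w→21,6→43,v→52 34:0→34,w→21,6→41,v→53 35:0→35,w→41,6→21,v→54 36:0→36,w→53,6→55,v→56 37:0→37,w→48,6→41,v→57 38:0→38,w→54,6→21,v→58 39:0→39,w→50,6→21,v→58 40:0→21,w→56,6→58,v→40 41:0→41,w→21,6→21,v→59 42:0→42,w→31,6→59,v→60 43:0→43,w→21,6→21,v→21 44:0→44,w→21,6→41,v→44 45:0→45,w→44,6→61,v→45 46:0→46,w→51,6→21,v→46 47:0→47,w→48,6→41,v→47 48:0→21,w→21,6→51,v→48 49:0→49,w→50,6→21,v→39 50:0→21,w→51,6→21,v→50 51:0→21,w→21,6→21,v→51 52:0→52,w→21,6→43,v→62 53:0→53,w→21,6→59,v→48 54:0→54,w→59,6→21,v→50 55:0→55,w→51,6→21,v→50 56:0→21,w→48,6→50,v→56 57:0→57,w→48,6→59,v→31 58:0→21,w→50,6→21,v→58 59:0→59,w→21,6→21,v→51 60:0→21,w→31,6→51,v→60 61:0→61,w→51,6→21,v→55 62:0→21,w→21,6→63,v→62 63:0→21,w→21,6→21,v→21 [Hopcroft].
'www': N↓-sim [77, 49, 22, 1] end={s1} rej; 3/3 deletions ∈↓L.
'666': N↓-sim [77, 66, 28, 1] end={s1} ∉↓L; 3/3 single-dels accept.
'v6w0': |S_i|=[77, 64, 38, 6, 1] end={s1} rej; 4/4 deletions ∈↓L.
'v66w': N↓-sim [77, 64, 38, 9, 1] end={s1} — reject; 4/4 deletions ∈↓L.
'06vv0': run [77, 62, 41, 29, 15, 2] end={s1,s61} — reject; 5/5 del acc.
'ww66v': N↓-sim [77, 49, 22, 13, 5, 1] end={s1} — reject; 5/5 single-dels accept.
6 obstructions.

min(Σ*\↓L) = [www, 666, v6w0, v66w, 06vv0, ww66v].


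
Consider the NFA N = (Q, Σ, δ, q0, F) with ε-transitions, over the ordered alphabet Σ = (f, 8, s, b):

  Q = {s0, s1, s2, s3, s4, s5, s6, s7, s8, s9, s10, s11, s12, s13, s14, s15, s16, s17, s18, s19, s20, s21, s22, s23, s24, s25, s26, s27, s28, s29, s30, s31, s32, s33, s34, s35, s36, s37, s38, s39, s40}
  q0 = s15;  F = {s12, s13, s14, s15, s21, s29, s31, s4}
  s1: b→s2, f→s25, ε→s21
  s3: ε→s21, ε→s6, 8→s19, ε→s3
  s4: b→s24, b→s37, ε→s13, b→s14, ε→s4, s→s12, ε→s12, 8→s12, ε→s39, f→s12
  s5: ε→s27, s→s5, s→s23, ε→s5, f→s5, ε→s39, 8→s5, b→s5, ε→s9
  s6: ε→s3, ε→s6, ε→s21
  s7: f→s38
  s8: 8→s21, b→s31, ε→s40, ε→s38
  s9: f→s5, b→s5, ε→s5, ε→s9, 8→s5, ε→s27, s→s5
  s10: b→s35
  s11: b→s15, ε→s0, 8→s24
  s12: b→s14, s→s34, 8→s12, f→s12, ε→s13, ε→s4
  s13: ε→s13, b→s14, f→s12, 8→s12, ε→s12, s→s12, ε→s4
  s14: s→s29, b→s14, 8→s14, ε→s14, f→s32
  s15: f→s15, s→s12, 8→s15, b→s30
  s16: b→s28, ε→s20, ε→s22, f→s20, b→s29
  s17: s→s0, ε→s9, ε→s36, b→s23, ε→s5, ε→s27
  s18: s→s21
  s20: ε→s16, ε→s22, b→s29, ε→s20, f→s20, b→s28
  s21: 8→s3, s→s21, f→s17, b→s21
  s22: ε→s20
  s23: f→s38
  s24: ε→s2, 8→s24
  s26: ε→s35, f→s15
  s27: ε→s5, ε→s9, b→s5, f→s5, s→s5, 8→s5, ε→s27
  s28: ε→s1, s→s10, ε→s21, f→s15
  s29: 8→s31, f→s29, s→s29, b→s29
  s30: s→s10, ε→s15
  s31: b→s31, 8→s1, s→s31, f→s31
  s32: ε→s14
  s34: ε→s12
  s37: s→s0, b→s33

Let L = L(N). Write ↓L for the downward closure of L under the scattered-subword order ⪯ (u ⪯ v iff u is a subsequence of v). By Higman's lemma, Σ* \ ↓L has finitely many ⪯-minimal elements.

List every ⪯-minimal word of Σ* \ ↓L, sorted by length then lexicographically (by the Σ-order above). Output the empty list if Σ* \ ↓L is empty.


min(Σ*\↓L) = [sbs88f].

|Q|=41, |F|=8, |δ|=120 (47 ε).
min D↑ (7 st, q0=0, F={6}): 0:f→0,8→0,s→1,b→0 1:f→1,8→1,s→1,b→2 2:f→2,8→2,s→3,b→2 3:f→3,8→4,s→3,b→3 4:f→4,8→5,s→4,b→4 5:f→6,8→5,s→5,b→5 6:f→6,8→6,s→6,b→6.
'sbs88f': N↓-sim [31, 29, 24, 18, 17, 16, 10] end={s0,s17,s23,s25,s27,s36,s38,s39,s5,s9} rej; 6/6 single-dels accept.
1 minimals (antichain).


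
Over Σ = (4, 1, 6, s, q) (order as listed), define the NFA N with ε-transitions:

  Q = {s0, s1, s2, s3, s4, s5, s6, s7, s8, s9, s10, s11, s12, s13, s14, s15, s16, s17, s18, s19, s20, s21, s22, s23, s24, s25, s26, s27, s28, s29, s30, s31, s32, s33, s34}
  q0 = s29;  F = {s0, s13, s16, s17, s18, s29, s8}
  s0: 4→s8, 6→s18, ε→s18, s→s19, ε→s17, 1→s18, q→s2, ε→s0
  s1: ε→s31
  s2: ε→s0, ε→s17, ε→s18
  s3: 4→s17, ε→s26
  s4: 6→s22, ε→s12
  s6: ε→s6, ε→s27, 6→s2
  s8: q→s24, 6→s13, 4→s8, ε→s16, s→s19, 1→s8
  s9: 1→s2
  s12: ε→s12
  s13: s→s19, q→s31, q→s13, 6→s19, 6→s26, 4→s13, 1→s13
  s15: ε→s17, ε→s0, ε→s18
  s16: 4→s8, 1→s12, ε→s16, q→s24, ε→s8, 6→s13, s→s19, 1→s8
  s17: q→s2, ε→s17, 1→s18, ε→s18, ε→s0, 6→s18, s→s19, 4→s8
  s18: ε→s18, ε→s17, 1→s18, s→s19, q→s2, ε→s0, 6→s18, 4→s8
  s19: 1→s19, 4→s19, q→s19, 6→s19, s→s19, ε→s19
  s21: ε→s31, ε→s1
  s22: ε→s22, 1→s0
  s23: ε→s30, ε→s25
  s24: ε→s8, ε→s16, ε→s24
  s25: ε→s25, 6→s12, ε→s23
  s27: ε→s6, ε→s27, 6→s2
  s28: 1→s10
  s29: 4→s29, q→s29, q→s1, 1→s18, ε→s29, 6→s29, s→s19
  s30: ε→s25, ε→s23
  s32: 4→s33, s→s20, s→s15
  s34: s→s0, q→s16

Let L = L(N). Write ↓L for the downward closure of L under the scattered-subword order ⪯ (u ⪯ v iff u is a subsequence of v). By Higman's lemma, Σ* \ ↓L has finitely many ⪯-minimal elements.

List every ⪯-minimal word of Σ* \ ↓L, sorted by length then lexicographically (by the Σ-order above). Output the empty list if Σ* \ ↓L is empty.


Antichain: [s, 1466].

|Q|=35, |F|=7, |δ|=97 (40 ε).
min D↑ (5 st, q0=0, F={2}): 0:4→0,1→1,6→0,s→2,q→0 1:4→3,1→1,6→1,s→2,q→1 2:4→2,1→2,6→2,s→2,q→2 3:4→3,1→3,6→4,s→2,q→3 4:4→4,1→4,6→2,s→2,q→4 [Hopcroft].
's': run [14, 1] end={s19} rej; 1/1 deletions ∈↓L.
'1466': N↓-sim [14, 12, 8, 4, 2] end={s19,s26} rej; 4/4 del acc.
2 minimals (antichain).
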